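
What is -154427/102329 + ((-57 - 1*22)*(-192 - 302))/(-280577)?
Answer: -47322155933/28711163833 ≈ -1.6482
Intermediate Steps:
-154427/102329 + ((-57 - 1*22)*(-192 - 302))/(-280577) = -154427*1/102329 + ((-57 - 22)*(-494))*(-1/280577) = -154427/102329 - 79*(-494)*(-1/280577) = -154427/102329 + 39026*(-1/280577) = -154427/102329 - 39026/280577 = -47322155933/28711163833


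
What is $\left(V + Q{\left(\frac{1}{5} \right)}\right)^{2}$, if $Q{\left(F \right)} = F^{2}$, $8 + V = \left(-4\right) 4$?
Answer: $\frac{358801}{625} \approx 574.08$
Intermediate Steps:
$V = -24$ ($V = -8 - 16 = -24$)
$\left(V + Q{\left(\frac{1}{5} \right)}\right)^{2} = \left(-24 + \left(\frac{1}{5}\right)^{2}\right)^{2} = \left(-24 + \frac{1}{25}\right)^{2} = \left(- \frac{599}{25}\right)^{2} = \frac{358801}{625}$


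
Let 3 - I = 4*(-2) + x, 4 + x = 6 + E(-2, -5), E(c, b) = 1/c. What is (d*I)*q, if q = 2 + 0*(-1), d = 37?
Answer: 703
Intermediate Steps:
x = 3/2 (x = -4 + (6 + 1/(-2)) = -4 + (6 - ½) = -4 + 11/2 = 3/2 ≈ 1.5000)
q = 2 (q = 2 + 0 = 2)
I = 19/2 (I = 3 - (4*(-2) + 3/2) = 3 - (-8 + 3/2) = 3 - 1*(-13/2) = 3 + 13/2 = 19/2 ≈ 9.5000)
(d*I)*q = (37*(19/2))*2 = (703/2)*2 = 703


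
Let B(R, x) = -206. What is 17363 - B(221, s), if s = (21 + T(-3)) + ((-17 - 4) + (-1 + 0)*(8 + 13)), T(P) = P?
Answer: 17569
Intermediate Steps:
s = -24 (s = (21 - 3) + ((-17 - 4) + (-1 + 0)*(8 + 13)) = 18 + (-21 - 1*21) = 18 + (-21 - 21) = 18 - 42 = -24)
17363 - B(221, s) = 17363 - 1*(-206) = 17363 + 206 = 17569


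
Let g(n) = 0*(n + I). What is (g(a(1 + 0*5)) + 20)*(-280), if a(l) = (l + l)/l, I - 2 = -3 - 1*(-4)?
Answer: -5600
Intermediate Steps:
I = 3 (I = 2 + (-3 - 1*(-4)) = 2 + (-3 + 4) = 2 + 1 = 3)
a(l) = 2 (a(l) = (2*l)/l = 2)
g(n) = 0 (g(n) = 0*(n + 3) = 0*(3 + n) = 0)
(g(a(1 + 0*5)) + 20)*(-280) = (0 + 20)*(-280) = 20*(-280) = -5600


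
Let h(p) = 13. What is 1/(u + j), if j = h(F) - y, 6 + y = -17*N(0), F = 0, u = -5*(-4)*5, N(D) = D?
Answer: 1/119 ≈ 0.0084034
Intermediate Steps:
u = 100 (u = 20*5 = 100)
y = -6 (y = -6 - 17*0 = -6 + 0 = -6)
j = 19 (j = 13 - 1*(-6) = 13 + 6 = 19)
1/(u + j) = 1/(100 + 19) = 1/119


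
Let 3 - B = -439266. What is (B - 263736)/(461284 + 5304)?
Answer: 175533/466588 ≈ 0.37621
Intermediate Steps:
B = 439269 (B = 3 - 1*(-439266) = 3 + 439266 = 439269)
(B - 263736)/(461284 + 5304) = (439269 - 263736)/(461284 + 5304) = 175533/466588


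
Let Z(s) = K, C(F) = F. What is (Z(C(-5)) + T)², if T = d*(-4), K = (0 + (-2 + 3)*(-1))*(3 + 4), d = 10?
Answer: 2209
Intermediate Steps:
K = -7 (K = (0 + 1*(-1))*7 = (0 - 1)*7 = -1*7 = -7)
T = -40 (T = 10*(-4) = -40)
Z(s) = -7
(Z(C(-5)) + T)² = (-7 - 40)² = (-47)² = 2209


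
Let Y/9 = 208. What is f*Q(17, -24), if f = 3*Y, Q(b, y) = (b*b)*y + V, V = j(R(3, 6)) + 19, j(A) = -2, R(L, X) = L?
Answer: -38857104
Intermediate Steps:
Y = 1872 (Y = 9*208 = 1872)
V = 17 (V = -2 + 19 = 17)
Q(b, y) = 17 + y*b² (Q(b, y) = (b*b)*y + 17 = b²*y + 17 = y*b² + 17 = 17 + y*b²)
f = 5616 (f = 3*1872 = 5616)
f*Q(17, -24) = 5616*(17 - 24*17²) = 5616*(17 - 24*289) = 5616*(17 - 6936) = 5616*(-6919) = -38857104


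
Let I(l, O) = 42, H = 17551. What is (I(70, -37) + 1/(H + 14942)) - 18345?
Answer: -594719378/32493 ≈ -18303.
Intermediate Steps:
(I(70, -37) + 1/(H + 14942)) - 18345 = (42 + 1/(17551 + 14942)) - 18345 = (42 + 1/32493) - 18345 = 1364707/32493 - 18345 = -594719378/32493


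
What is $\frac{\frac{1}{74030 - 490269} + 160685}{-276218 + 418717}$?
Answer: $\frac{66883363714}{59313641261} \approx 1.1276$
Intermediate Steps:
$\frac{\frac{1}{74030 - 490269} + 160685}{-276218 + 418717} = \frac{\frac{1}{-416239} + 160685}{142499} = \left(- \frac{1}{416239} + 160685\right) \frac{1}{142499} = \frac{66883363714}{416239} \cdot \frac{1}{142499} = \frac{66883363714}{59313641261}$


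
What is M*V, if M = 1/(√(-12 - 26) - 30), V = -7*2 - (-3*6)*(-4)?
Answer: 1290/469 + 43*I*√38/469 ≈ 2.7505 + 0.56518*I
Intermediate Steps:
V = -86 (V = -14 - (-18)*(-4) = -14 - 1*72 = -14 - 72 = -86)
M = 1/(-30 + I*√38) (M = 1/(√(-38) - 30) = 1/(I*√38 - 30) = 1/(-30 + I*√38) ≈ -0.031983 - 0.0065719*I)
M*V = (-15/469 - I*√38/938)*(-86) = 1290/469 + 43*I*√38/469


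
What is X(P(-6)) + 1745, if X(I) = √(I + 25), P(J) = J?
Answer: 1745 + √19 ≈ 1749.4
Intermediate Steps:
X(I) = √(25 + I)
X(P(-6)) + 1745 = √(25 - 6) + 1745 = √19 + 1745 = 1745 + √19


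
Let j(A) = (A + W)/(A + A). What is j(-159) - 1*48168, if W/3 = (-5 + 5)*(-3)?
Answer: -96335/2 ≈ -48168.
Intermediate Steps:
W = 0 (W = 3*((-5 + 5)*(-3)) = 3*(0*(-3)) = 3*0 = 0)
j(A) = 1/2 (j(A) = (A + 0)/(A + A) = A/((2*A)) = A*(1/(2*A)) = 1/2)
j(-159) - 1*48168 = 1/2 - 1*48168 = 1/2 - 48168 = -96335/2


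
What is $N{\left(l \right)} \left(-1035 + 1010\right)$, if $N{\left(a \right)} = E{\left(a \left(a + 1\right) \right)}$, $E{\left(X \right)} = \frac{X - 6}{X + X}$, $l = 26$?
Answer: $- \frac{1450}{117} \approx -12.393$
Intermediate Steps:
$E{\left(X \right)} = \frac{-6 + X}{2 X}$
$N{\left(a \right)} = \frac{-6 + a \left(1 + a\right)}{2 a \left(1 + a\right)}$ ($N{\left(a \right)} = \frac{-6 + a \left(a + 1\right)}{2 a \left(a + 1\right)} = \frac{-6 + a \left(1 + a\right)}{2 a \left(1 + a\right)}$)
$N{\left(l \right)} \left(-1035 + 1010\right) = \frac{-6 + 26 \left(1 + 26\right)}{2 \cdot 26 \left(1 + 26\right)} \left(-1035 + 1010\right) = \frac{1}{2} \cdot \frac{1}{26} \cdot \frac{1}{27} \left(-6 + 26 \cdot 27\right) \left(-25\right) = \frac{1}{2} \cdot \frac{1}{26} \cdot \frac{1}{27} \left(-6 + 702\right) \left(-25\right) = \frac{1}{2} \cdot \frac{1}{26} \cdot \frac{1}{27} \cdot 696 \left(-25\right) = \frac{58}{117} \left(-25\right) = - \frac{1450}{117}$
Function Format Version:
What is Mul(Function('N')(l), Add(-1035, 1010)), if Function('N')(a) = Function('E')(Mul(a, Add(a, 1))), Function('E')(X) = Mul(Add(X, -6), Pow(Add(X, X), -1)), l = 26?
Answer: Rational(-1450, 117) ≈ -12.393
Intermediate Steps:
Function('E')(X) = Mul(Rational(1, 2), Pow(X, -1), Add(-6, X)) (Function('E')(X) = Mul(Add(-6, X), Pow(Mul(2, X), -1)) = Mul(Add(-6, X), Mul(Rational(1, 2), Pow(X, -1))) = Mul(Rational(1, 2), Pow(X, -1), Add(-6, X)))
Function('N')(a) = Mul(Rational(1, 2), Pow(a, -1), Pow(Add(1, a), -1), Add(-6, Mul(a, Add(1, a)))) (Function('N')(a) = Mul(Rational(1, 2), Pow(Mul(a, Add(a, 1)), -1), Add(-6, Mul(a, Add(a, 1)))) = Mul(Rational(1, 2), Pow(Mul(a, Add(1, a)), -1), Add(-6, Mul(a, Add(1, a)))) = Mul(Rational(1, 2), Mul(Pow(a, -1), Pow(Add(1, a), -1)), Add(-6, Mul(a, Add(1, a)))) = Mul(Rational(1, 2), Pow(a, -1), Pow(Add(1, a), -1), Add(-6, Mul(a, Add(1, a)))))
Mul(Function('N')(l), Add(-1035, 1010)) = Mul(Mul(Rational(1, 2), Pow(26, -1), Pow(Add(1, 26), -1), Add(-6, Mul(26, Add(1, 26)))), Add(-1035, 1010)) = Mul(Mul(Rational(1, 2), Rational(1, 26), Pow(27, -1), Add(-6, Mul(26, 27))), -25) = Mul(Mul(Rational(1, 2), Rational(1, 26), Rational(1, 27), Add(-6, 702)), -25) = Mul(Mul(Rational(1, 2), Rational(1, 26), Rational(1, 27), 696), -25) = Mul(Rational(58, 117), -25) = Rational(-1450, 117)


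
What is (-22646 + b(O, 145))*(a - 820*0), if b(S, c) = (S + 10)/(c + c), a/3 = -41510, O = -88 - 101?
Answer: 81785314107/29 ≈ 2.8202e+9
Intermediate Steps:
O = -189
a = -124530 (a = 3*(-41510) = -124530)
b(S, c) = (10 + S)/(2*c) (b(S, c) = (10 + S)/((2*c)) = (10 + S)*(1/(2*c)) = (10 + S)/(2*c))
(-22646 + b(O, 145))*(a - 820*0) = (-22646 + (½)*(10 - 189)/145)*(-124530 - 820*0) = (-22646 + (½)*(1/145)*(-179))*(-124530 + 0) = (-22646 - 179/290)*(-124530) = -6567519/290*(-124530) = 81785314107/29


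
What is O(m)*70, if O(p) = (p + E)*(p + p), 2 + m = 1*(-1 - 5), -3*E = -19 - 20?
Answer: -5600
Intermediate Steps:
E = 13 (E = -(-19 - 20)/3 = -1/3*(-39) = 13)
m = -8 (m = -2 + 1*(-1 - 5) = -2 + 1*(-6) = -2 - 6 = -8)
O(p) = 2*p*(13 + p) (O(p) = (p + 13)*(p + p) = (13 + p)*(2*p) = 2*p*(13 + p))
O(m)*70 = (2*(-8)*(13 - 8))*70 = (2*(-8)*5)*70 = -80*70 = -5600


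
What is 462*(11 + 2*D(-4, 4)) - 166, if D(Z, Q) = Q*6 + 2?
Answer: 28940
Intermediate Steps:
D(Z, Q) = 2 + 6*Q (D(Z, Q) = 6*Q + 2 = 2 + 6*Q)
462*(11 + 2*D(-4, 4)) - 166 = 462*(11 + 2*(2 + 6*4)) - 166 = 462*(11 + 2*(2 + 24)) - 166 = 462*(11 + 2*26) - 166 = 462*(11 + 52) - 166 = 462*63 - 166 = 29106 - 166 = 28940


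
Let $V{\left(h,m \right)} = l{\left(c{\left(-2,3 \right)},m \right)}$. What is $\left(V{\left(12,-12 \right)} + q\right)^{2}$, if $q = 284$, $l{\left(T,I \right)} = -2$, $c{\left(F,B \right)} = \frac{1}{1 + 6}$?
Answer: $79524$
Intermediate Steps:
$c{\left(F,B \right)} = \frac{1}{7}$
$V{\left(h,m \right)} = -2$
$\left(V{\left(12,-12 \right)} + q\right)^{2} = \left(-2 + 284\right)^{2} = 282^{2} = 79524$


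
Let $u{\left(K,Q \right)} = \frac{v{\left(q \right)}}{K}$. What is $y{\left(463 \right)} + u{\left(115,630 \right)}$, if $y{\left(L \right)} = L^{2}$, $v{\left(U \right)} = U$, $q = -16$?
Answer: $\frac{24652419}{115} \approx 2.1437 \cdot 10^{5}$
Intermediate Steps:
$u{\left(K,Q \right)} = - \frac{16}{K}$
$y{\left(463 \right)} + u{\left(115,630 \right)} = 463^{2} - \frac{16}{115} = 214369 - \frac{16}{115} = \frac{24652419}{115}$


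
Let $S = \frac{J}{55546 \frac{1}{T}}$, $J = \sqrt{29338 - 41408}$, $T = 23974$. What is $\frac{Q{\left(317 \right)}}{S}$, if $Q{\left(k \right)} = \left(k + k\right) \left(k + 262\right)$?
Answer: $- \frac{5097539739 i \sqrt{12070}}{72341545} \approx - 7741.5 i$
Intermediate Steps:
$J = i \sqrt{12070}$ ($J = \sqrt{-12070} = i \sqrt{12070} \approx 109.86 i$)
$S = \frac{11987 i \sqrt{12070}}{27773}$ ($S = \frac{i \sqrt{12070}}{55546 \cdot \frac{1}{23974}} = \frac{i \sqrt{12070}}{\frac{27773}{11987}} = i \sqrt{12070} \cdot \frac{11987}{27773} = \frac{11987 i \sqrt{12070}}{27773} \approx 47.418 i$)
$Q{\left(k \right)} = 2 k \left(262 + k\right)$
$\frac{Q{\left(317 \right)}}{S} = \frac{2 \cdot 317 \left(262 + 317\right)}{\frac{11987}{27773} i \sqrt{12070}} = 2 \cdot 317 \cdot 579 \left(- \frac{27773 i \sqrt{12070}}{144683090}\right) = 367086 \left(- \frac{27773 i \sqrt{12070}}{144683090}\right) = - \frac{5097539739 i \sqrt{12070}}{72341545}$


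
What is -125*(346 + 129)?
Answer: -59375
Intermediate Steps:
-125*(346 + 129) = -125*475 = -59375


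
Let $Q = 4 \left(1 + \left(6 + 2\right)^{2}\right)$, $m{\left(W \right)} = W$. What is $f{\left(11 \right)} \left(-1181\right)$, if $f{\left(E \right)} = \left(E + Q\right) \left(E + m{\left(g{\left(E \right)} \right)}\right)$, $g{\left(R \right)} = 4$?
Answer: $-4800765$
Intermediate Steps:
$Q = 260$ ($Q = 4 \left(1 + 8^{2}\right) = 4 \left(1 + 64\right) = 4 \cdot 65 = 260$)
$f{\left(E \right)} = \left(4 + E\right) \left(260 + E\right)$ ($f{\left(E \right)} = \left(E + 260\right) \left(E + 4\right) = \left(260 + E\right) \left(4 + E\right) = \left(4 + E\right) \left(260 + E\right)$)
$f{\left(11 \right)} \left(-1181\right) = \left(1040 + 11^{2} + 264 \cdot 11\right) \left(-1181\right) = \left(1040 + 121 + 2904\right) \left(-1181\right) = 4065 \left(-1181\right) = -4800765$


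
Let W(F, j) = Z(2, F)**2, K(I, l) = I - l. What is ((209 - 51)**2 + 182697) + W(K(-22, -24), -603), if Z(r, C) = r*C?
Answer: 207677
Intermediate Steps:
Z(r, C) = C*r
W(F, j) = 4*F**2 (W(F, j) = (F*2)**2 = (2*F)**2 = 4*F**2)
((209 - 51)**2 + 182697) + W(K(-22, -24), -603) = ((209 - 51)**2 + 182697) + 4*(-22 - 1*(-24))**2 = (158**2 + 182697) + 4*(-22 + 24)**2 = (24964 + 182697) + 4*2**2 = 207661 + 4*4 = 207661 + 16 = 207677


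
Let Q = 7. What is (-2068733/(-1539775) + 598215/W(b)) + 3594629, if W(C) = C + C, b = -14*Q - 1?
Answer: 100744634011/28050 ≈ 3.5916e+6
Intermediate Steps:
b = -99 (b = -14*7 - 1 = -98 - 1 = -99)
W(C) = 2*C
(-2068733/(-1539775) + 598215/W(b)) + 3594629 = (-2068733/(-1539775) + 598215/((2*(-99)))) + 3594629 = (-2068733*(-1/1539775) + 598215/(-198)) + 3594629 = (571/425 + 598215*(-1/198)) + 3594629 = (571/425 - 199405/66) + 3594629 = -84709439/28050 + 3594629 = 100744634011/28050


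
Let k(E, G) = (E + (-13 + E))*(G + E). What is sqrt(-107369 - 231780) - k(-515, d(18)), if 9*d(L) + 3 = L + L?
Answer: -1599962/3 + I*sqrt(339149) ≈ -5.3332e+5 + 582.37*I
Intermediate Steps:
d(L) = -1/3 + 2*L/9 (d(L) = -1/3 + (L + L)/9 = -1/3 + (2*L)/9 = -1/3 + 2*L/9)
k(E, G) = (-13 + 2*E)*(E + G)
sqrt(-107369 - 231780) - k(-515, d(18)) = sqrt(-107369 - 231780) - (-13*(-515) - 13*(-1/3 + (2/9)*18) + 2*(-515)**2 + 2*(-515)*(-1/3 + (2/9)*18)) = sqrt(-339149) - (6695 - 13*(-1/3 + 4) + 2*265225 + 2*(-515)*(-1/3 + 4)) = I*sqrt(339149) - (6695 - 13*11/3 + 530450 + 2*(-515)*(11/3)) = I*sqrt(339149) - (6695 - 143/3 + 530450 - 11330/3) = I*sqrt(339149) - 1*1599962/3 = I*sqrt(339149) - 1599962/3 = -1599962/3 + I*sqrt(339149)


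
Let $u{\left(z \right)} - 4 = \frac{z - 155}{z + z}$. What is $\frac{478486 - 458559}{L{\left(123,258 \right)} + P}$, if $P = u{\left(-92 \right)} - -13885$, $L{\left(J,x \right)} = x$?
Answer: $\frac{3666568}{2603295} \approx 1.4084$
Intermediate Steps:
$u{\left(z \right)} = 4 + \frac{-155 + z}{2 z}$ ($u{\left(z \right)} = 4 + \frac{z - 155}{z + z} = 4 + \frac{-155 + z}{2 z}$)
$P = \frac{2555823}{184}$ ($P = \frac{-155 + 9 \left(-92\right)}{2 \left(-92\right)} - -13885 = \frac{1}{2} \left(- \frac{1}{92}\right) \left(-155 - 828\right) + 13885 = \frac{1}{2} \left(- \frac{1}{92}\right) \left(-983\right) + 13885 = \frac{983}{184} + 13885 = \frac{2555823}{184} \approx 13890.0$)
$\frac{478486 - 458559}{L{\left(123,258 \right)} + P} = \frac{478486 - 458559}{258 + \frac{2555823}{184}} = \frac{19927}{\frac{2603295}{184}} = 19927 \cdot \frac{184}{2603295} = \frac{3666568}{2603295}$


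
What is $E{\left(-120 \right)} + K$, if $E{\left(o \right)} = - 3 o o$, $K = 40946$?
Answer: $-2254$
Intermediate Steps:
$E{\left(o \right)} = - 3 o^{2}$
$E{\left(-120 \right)} + K = - 3 \left(-120\right)^{2} + 40946 = \left(-3\right) 14400 + 40946 = -43200 + 40946 = -2254$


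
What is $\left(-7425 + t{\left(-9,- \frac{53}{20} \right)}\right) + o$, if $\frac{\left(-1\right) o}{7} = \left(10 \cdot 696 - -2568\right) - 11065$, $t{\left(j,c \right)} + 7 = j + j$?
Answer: $3309$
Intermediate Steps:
$t{\left(j,c \right)} = -7 + 2 j$ ($t{\left(j,c \right)} = -7 + \left(j + j\right) = -7 + 2 j$)
$o = 10759$ ($o = - 7 \left(\left(10 \cdot 696 - -2568\right) - 11065\right) = - 7 \left(\left(6960 + 2568\right) - 11065\right) = - 7 \left(9528 - 11065\right) = \left(-7\right) \left(-1537\right) = 10759$)
$\left(-7425 + t{\left(-9,- \frac{53}{20} \right)}\right) + o = \left(-7425 + \left(-7 + 2 \left(-9\right)\right)\right) + 10759 = \left(-7425 - 25\right) + 10759 = -7450 + 10759 = 3309$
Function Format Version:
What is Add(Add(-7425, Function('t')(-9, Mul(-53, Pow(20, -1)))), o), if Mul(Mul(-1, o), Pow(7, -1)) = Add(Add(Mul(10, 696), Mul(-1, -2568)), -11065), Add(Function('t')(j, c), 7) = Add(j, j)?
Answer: 3309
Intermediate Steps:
Function('t')(j, c) = Add(-7, Mul(2, j)) (Function('t')(j, c) = Add(-7, Add(j, j)) = Add(-7, Mul(2, j)))
o = 10759 (o = Mul(-7, Add(Add(Mul(10, 696), Mul(-1, -2568)), -11065)) = Mul(-7, Add(Add(6960, 2568), -11065)) = Mul(-7, Add(9528, -11065)) = Mul(-7, -1537) = 10759)
Add(Add(-7425, Function('t')(-9, Mul(-53, Pow(20, -1)))), o) = Add(Add(-7425, Add(-7, Mul(2, -9))), 10759) = Add(Add(-7425, Add(-7, -18)), 10759) = Add(Add(-7425, -25), 10759) = Add(-7450, 10759) = 3309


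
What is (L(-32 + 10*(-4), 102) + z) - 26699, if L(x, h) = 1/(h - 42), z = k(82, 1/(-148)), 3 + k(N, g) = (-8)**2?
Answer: -1598279/60 ≈ -26638.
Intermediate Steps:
k(N, g) = 61 (k(N, g) = -3 + (-8)**2 = -3 + 64 = 61)
z = 61
L(x, h) = 1/(-42 + h)
(L(-32 + 10*(-4), 102) + z) - 26699 = (1/(-42 + 102) + 61) - 26699 = (1/60 + 61) - 26699 = 3661/60 - 26699 = -1598279/60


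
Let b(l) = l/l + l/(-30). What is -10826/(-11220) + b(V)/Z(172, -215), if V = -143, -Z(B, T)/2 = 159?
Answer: 1688983/1783980 ≈ 0.94675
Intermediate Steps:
Z(B, T) = -318 (Z(B, T) = -2*159 = -318)
b(l) = 1 - l/30 (b(l) = 1 + l*(-1/30) = 1 - l/30)
-10826/(-11220) + b(V)/Z(172, -215) = -10826/(-11220) + (1 - 1/30*(-143))/(-318) = -10826*(-1/11220) + (1 + 143/30)*(-1/318) = 5413/5610 + (173/30)*(-1/318) = 5413/5610 - 173/9540 = 1688983/1783980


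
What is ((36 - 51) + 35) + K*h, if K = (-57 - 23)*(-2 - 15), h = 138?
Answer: 187700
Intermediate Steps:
K = 1360 (K = -80*(-17) = 1360)
((36 - 51) + 35) + K*h = ((36 - 51) + 35) + 1360*138 = (-15 + 35) + 187680 = 20 + 187680 = 187700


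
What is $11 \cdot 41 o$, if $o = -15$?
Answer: $-6765$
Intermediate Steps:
$11 \cdot 41 o = 11 \cdot 41 \left(-15\right) = 451 \left(-15\right) = -6765$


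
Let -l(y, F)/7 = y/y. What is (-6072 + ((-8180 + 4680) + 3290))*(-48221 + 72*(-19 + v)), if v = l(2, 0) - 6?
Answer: 317398050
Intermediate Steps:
l(y, F) = -7 (l(y, F) = -7*y/y = -7*1 = -7)
v = -13 (v = -7 - 6 = -13)
(-6072 + ((-8180 + 4680) + 3290))*(-48221 + 72*(-19 + v)) = (-6072 + ((-8180 + 4680) + 3290))*(-48221 + 72*(-19 - 13)) = (-6072 + (-3500 + 3290))*(-48221 + 72*(-32)) = (-6072 - 210)*(-48221 - 2304) = -6282*(-50525) = 317398050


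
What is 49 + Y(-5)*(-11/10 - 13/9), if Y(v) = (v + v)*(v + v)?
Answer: -1849/9 ≈ -205.44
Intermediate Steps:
Y(v) = 4*v**2 (Y(v) = (2*v)*(2*v) = 4*v**2)
49 + Y(-5)*(-11/10 - 13/9) = 49 + (4*(-5)**2)*(-11/10 - 13/9) = 49 + (4*25)*(-11*1/10 - 13*1/9) = 49 + 100*(-11/10 - 13/9) = 49 + 100*(-229/90) = 49 - 2290/9 = -1849/9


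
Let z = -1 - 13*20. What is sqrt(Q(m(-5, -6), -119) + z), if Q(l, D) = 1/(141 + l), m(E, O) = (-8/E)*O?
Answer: 4*I*sqrt(782341)/219 ≈ 16.155*I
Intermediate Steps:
m(E, O) = -8*O/E
z = -261 (z = -1 - 260 = -261)
sqrt(Q(m(-5, -6), -119) + z) = sqrt(1/(141 - 8*(-6)/(-5)) - 261) = sqrt(1/(141 - 8*(-6)*(-1/5)) - 261) = sqrt(1/(141 - 48/5) - 261) = sqrt(1/(657/5) - 261) = sqrt(5/657 - 261) = sqrt(-171472/657) = 4*I*sqrt(782341)/219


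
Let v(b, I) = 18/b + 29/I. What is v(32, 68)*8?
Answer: 269/34 ≈ 7.9118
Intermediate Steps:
v(32, 68)*8 = (18/32 + 29/68)*8 = (18*(1/32) + 29*(1/68))*8 = (9/16 + 29/68)*8 = (269/272)*8 = 269/34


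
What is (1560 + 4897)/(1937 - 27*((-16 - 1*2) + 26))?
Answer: 6457/1721 ≈ 3.7519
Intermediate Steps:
(1560 + 4897)/(1937 - 27*((-16 - 1*2) + 26)) = 6457/(1937 - 27*((-16 - 2) + 26)) = 6457/(1937 - 27*(-18 + 26)) = 6457/(1937 - 27*8) = 6457/(1937 - 216) = 6457/1721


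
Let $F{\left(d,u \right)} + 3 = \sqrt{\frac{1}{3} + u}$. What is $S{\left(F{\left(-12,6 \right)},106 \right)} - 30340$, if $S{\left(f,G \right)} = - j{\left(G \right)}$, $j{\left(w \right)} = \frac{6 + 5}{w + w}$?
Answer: $- \frac{6432091}{212} \approx -30340.0$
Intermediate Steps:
$j{\left(w \right)} = \frac{11}{2 w}$
$F{\left(d,u \right)} = -3 + \sqrt{\frac{1}{3} + u}$
$S{\left(f,G \right)} = - \frac{11}{2 G}$
$S{\left(F{\left(-12,6 \right)},106 \right)} - 30340 = - \frac{11}{2 \cdot 106} - 30340 = \left(- \frac{11}{2}\right) \frac{1}{106} - 30340 = - \frac{11}{212} - 30340 = - \frac{6432091}{212}$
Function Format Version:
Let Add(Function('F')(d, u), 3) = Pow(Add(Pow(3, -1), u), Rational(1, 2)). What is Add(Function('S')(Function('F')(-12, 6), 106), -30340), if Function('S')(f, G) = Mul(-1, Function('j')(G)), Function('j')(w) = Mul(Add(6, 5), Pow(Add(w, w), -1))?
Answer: Rational(-6432091, 212) ≈ -30340.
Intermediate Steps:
Function('j')(w) = Mul(Rational(11, 2), Pow(w, -1)) (Function('j')(w) = Mul(11, Pow(Mul(2, w), -1)) = Mul(11, Mul(Rational(1, 2), Pow(w, -1))) = Mul(Rational(11, 2), Pow(w, -1)))
Function('F')(d, u) = Add(-3, Pow(Add(Rational(1, 3), u), Rational(1, 2))) (Function('F')(d, u) = Add(-3, Pow(Add(Pow(3, -1), u), Rational(1, 2))) = Add(-3, Pow(Add(Rational(1, 3), u), Rational(1, 2))))
Function('S')(f, G) = Mul(Rational(-11, 2), Pow(G, -1)) (Function('S')(f, G) = Mul(-1, Mul(Rational(11, 2), Pow(G, -1))) = Mul(Rational(-11, 2), Pow(G, -1)))
Add(Function('S')(Function('F')(-12, 6), 106), -30340) = Add(Mul(Rational(-11, 2), Pow(106, -1)), -30340) = Add(Mul(Rational(-11, 2), Rational(1, 106)), -30340) = Add(Rational(-11, 212), -30340) = Rational(-6432091, 212)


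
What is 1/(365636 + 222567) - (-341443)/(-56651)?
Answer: -28691105754/4760326879 ≈ -6.0271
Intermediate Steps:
1/(365636 + 222567) - (-341443)/(-56651) = 1/588203 - (-341443)*(-1)/56651 = 1/588203 - 1*341443/56651 = 1/588203 - 341443/56651 = -28691105754/4760326879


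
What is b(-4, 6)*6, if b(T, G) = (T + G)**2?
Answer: 24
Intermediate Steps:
b(T, G) = (G + T)**2
b(-4, 6)*6 = (6 - 4)**2*6 = 2**2*6 = 4*6 = 24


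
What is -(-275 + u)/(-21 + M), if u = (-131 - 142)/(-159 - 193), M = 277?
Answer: 96527/90112 ≈ 1.0712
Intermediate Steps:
u = 273/352 (u = -273/(-352) = -273*(-1/352) = 273/352 ≈ 0.77557)
-(-275 + u)/(-21 + M) = -(-275 + 273/352)/(-21 + 277) = -(-96527)/(352*256) = -1*(-96527/90112) = 96527/90112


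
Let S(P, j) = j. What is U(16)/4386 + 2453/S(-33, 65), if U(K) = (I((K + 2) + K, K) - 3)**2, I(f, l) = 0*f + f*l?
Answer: 29783123/285090 ≈ 104.47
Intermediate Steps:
I(f, l) = f*l (I(f, l) = 0 + f*l = f*l)
U(K) = (-3 + K*(2 + 2*K))**2 (U(K) = (((K + 2) + K)*K - 3)**2 = (((2 + K) + K)*K - 3)**2 = ((2 + 2*K)*K - 3)**2 = (K*(2 + 2*K) - 3)**2 = (-3 + K*(2 + 2*K))**2)
U(16)/4386 + 2453/S(-33, 65) = (-3 + 2*16*(1 + 16))**2/4386 + 2453/65 = (-3 + 2*16*17)**2*(1/4386) + 2453*(1/65) = (-3 + 544)**2*(1/4386) + 2453/65 = 541**2*(1/4386) + 2453/65 = 292681*(1/4386) + 2453/65 = 292681/4386 + 2453/65 = 29783123/285090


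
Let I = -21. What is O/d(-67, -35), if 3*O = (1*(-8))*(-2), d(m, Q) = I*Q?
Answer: 16/2205 ≈ 0.0072562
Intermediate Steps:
d(m, Q) = -21*Q
O = 16/3 (O = ((1*(-8))*(-2))/3 = (-8*(-2))/3 = (⅓)*16 = 16/3 ≈ 5.3333)
O/d(-67, -35) = 16/(3*((-21*(-35)))) = (16/3)/735 = (16/3)*(1/735) = 16/2205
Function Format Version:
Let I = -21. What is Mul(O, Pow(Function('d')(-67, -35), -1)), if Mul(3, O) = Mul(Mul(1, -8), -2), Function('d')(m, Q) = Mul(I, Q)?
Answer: Rational(16, 2205) ≈ 0.0072562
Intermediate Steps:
Function('d')(m, Q) = Mul(-21, Q)
O = Rational(16, 3) (O = Mul(Rational(1, 3), Mul(Mul(1, -8), -2)) = Mul(Rational(1, 3), Mul(-8, -2)) = Mul(Rational(1, 3), 16) = Rational(16, 3) ≈ 5.3333)
Mul(O, Pow(Function('d')(-67, -35), -1)) = Mul(Rational(16, 3), Pow(Mul(-21, -35), -1)) = Mul(Rational(16, 3), Pow(735, -1)) = Mul(Rational(16, 3), Rational(1, 735)) = Rational(16, 2205)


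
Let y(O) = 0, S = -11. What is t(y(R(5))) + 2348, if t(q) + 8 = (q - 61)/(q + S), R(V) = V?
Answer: 25801/11 ≈ 2345.5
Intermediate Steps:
t(q) = -8 + (-61 + q)/(-11 + q) (t(q) = -8 + (q - 61)/(q - 11) = -8 + (-61 + q)/(-11 + q))
t(y(R(5))) + 2348 = (27 - 7*0)/(-11 + 0) + 2348 = (27 + 0)/(-11) + 2348 = -1/11*27 + 2348 = -27/11 + 2348 = 25801/11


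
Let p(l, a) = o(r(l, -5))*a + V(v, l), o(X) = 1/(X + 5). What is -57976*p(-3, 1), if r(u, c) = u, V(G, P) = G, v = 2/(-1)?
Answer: 86964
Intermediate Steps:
v = -2 (v = 2*(-1) = -2)
o(X) = 1/(5 + X)
p(l, a) = -2 + a/(5 + l) (p(l, a) = a/(5 + l) - 2 = -2 + a/(5 + l))
-57976*p(-3, 1) = -57976*(-10 + 1 - 2*(-3))/(5 - 3) = -57976*(-10 + 1 + 6)/2 = -28988*(-3) = -57976*(-3/2) = 86964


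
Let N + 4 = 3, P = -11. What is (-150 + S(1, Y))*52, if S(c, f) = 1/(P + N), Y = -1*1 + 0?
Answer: -23413/3 ≈ -7804.3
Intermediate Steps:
Y = -1 (Y = -1 + 0 = -1)
N = -1 (N = -4 + 3 = -1)
S(c, f) = -1/12 (S(c, f) = 1/(-11 - 1) = 1/(-12) = -1/12)
(-150 + S(1, Y))*52 = (-150 - 1/12)*52 = -1801/12*52 = -23413/3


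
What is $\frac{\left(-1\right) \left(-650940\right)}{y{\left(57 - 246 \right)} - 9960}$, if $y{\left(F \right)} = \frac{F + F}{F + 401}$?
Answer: $- \frac{22999880}{351983} \approx -65.344$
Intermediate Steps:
$y{\left(F \right)} = \frac{2 F}{401 + F}$
$\frac{\left(-1\right) \left(-650940\right)}{y{\left(57 - 246 \right)} - 9960} = \frac{\left(-1\right) \left(-650940\right)}{\frac{2 \left(57 - 246\right)}{401 + \left(57 - 246\right)} - 9960} = \frac{650940}{2 \left(-189\right) \frac{1}{401 - 189} - 9960} = \frac{650940}{2 \left(-189\right) \frac{1}{212} - 9960} = \frac{650940}{- \frac{189}{106} - 9960} = \frac{650940}{- \frac{1055949}{106}} = 650940 \left(- \frac{106}{1055949}\right) = - \frac{22999880}{351983}$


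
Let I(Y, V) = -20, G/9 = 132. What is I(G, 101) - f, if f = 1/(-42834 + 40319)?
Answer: -50299/2515 ≈ -20.000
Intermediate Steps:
f = -1/2515 (f = 1/(-2515) = -1/2515 ≈ -0.00039761)
G = 1188 (G = 9*132 = 1188)
I(G, 101) - f = -20 - 1*(-1/2515) = -20 + 1/2515 = -50299/2515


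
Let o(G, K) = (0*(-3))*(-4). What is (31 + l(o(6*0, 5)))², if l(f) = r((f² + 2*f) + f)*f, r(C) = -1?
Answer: 961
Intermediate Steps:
o(G, K) = 0 (o(G, K) = 0*(-4) = 0)
l(f) = -f
(31 + l(o(6*0, 5)))² = (31 - 1*0)² = (31 + 0)² = 31² = 961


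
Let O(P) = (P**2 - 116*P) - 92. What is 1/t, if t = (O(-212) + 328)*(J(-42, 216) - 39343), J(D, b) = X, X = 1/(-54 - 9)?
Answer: -63/172937576920 ≈ -3.6429e-10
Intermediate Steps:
X = -1/63 (X = 1/(-63) = -1/63 ≈ -0.015873)
J(D, b) = -1/63
O(P) = -92 + P**2 - 116*P
t = -172937576920/63 (t = ((-92 + (-212)**2 - 116*(-212)) + 328)*(-1/63 - 39343) = ((-92 + 44944 + 24592) + 328)*(-2478610/63) = (69444 + 328)*(-2478610/63) = 69772*(-2478610/63) = -172937576920/63 ≈ -2.7450e+9)
1/t = 1/(-172937576920/63) = -63/172937576920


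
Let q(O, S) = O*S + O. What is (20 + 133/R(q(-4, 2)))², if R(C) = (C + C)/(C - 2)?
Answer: 1371241/144 ≈ 9522.5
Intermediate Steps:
q(O, S) = O + O*S
R(C) = 2*C/(-2 + C) (R(C) = (2*C)/(-2 + C) = 2*C/(-2 + C))
(20 + 133/R(q(-4, 2)))² = (20 + 133/((2*(-4*(1 + 2))/(-2 - 4*(1 + 2)))))² = (20 + 133/((2*(-4*3)/(-2 - 4*3))))² = (20 + 133/((2*(-12)/(-2 - 12))))² = (20 + 133/((2*(-12)/(-14))))² = (20 + 133/((2*(-12)*(-1/14))))² = (20 + 133/(12/7))² = (20 + 133*(7/12))² = (20 + 931/12)² = (1171/12)² = 1371241/144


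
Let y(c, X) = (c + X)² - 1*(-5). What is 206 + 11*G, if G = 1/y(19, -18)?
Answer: 1247/6 ≈ 207.83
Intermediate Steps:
y(c, X) = 5 + (X + c)² (y(c, X) = (X + c)² + 5 = 5 + (X + c)²)
G = ⅙ (G = 1/(5 + (-18 + 19)²) = 1/(5 + 1²) = 1/(5 + 1) = 1/6 = ⅙ ≈ 0.16667)
206 + 11*G = 206 + 11*(⅙) = 206 + 11/6 = 1247/6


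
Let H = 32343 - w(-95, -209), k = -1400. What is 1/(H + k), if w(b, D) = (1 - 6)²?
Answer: 1/30918 ≈ 3.2344e-5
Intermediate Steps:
w(b, D) = 25 (w(b, D) = (-5)² = 25)
H = 32318 (H = 32343 - 1*25 = 32343 - 25 = 32318)
1/(H + k) = 1/(32318 - 1400) = 1/30918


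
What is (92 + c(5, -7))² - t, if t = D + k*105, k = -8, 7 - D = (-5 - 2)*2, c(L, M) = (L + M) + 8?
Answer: 10423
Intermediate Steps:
c(L, M) = 8 + L + M
D = 21 (D = 7 - (-5 - 2)*2 = 7 - (-7)*2 = 7 - 1*(-14) = 7 + 14 = 21)
t = -819 (t = 21 - 8*105 = 21 - 840 = -819)
(92 + c(5, -7))² - t = (92 + (8 + 5 - 7))² - 1*(-819) = (92 + 6)² + 819 = 98² + 819 = 9604 + 819 = 10423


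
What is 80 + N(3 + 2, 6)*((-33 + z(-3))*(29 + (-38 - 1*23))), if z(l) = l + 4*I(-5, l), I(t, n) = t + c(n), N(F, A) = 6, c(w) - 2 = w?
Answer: 11600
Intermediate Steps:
c(w) = 2 + w
I(t, n) = 2 + n + t (I(t, n) = t + (2 + n) = 2 + n + t)
z(l) = -12 + 5*l (z(l) = l + 4*(2 + l - 5) = l + 4*(-3 + l) = l + (-12 + 4*l) = -12 + 5*l)
80 + N(3 + 2, 6)*((-33 + z(-3))*(29 + (-38 - 1*23))) = 80 + 6*((-33 + (-12 + 5*(-3)))*(29 + (-38 - 1*23))) = 80 + 6*((-33 + (-12 - 15))*(29 + (-38 - 23))) = 80 + 6*((-33 - 27)*(29 - 61)) = 80 + 6*(-60*(-32)) = 80 + 6*1920 = 80 + 11520 = 11600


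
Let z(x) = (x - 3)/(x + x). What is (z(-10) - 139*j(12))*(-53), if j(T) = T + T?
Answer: 3535471/20 ≈ 1.7677e+5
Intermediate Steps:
z(x) = (-3 + x)/(2*x) (z(x) = (-3 + x)/((2*x)) = (-3 + x)*(1/(2*x)) = (-3 + x)/(2*x))
j(T) = 2*T
(z(-10) - 139*j(12))*(-53) = ((1/2)*(-3 - 10)/(-10) - 278*12)*(-53) = ((1/2)*(-1/10)*(-13) - 139*24)*(-53) = (13/20 - 3336)*(-53) = -66707/20*(-53) = 3535471/20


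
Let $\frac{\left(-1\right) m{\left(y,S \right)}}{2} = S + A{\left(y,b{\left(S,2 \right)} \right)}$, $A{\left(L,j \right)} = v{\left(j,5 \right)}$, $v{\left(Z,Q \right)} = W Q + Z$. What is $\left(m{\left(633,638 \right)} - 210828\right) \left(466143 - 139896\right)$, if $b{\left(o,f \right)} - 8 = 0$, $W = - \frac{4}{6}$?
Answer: $-69201338660$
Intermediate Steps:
$W = - \frac{2}{3}$ ($W = \left(-4\right) \frac{1}{6} = - \frac{2}{3} \approx -0.66667$)
$b{\left(o,f \right)} = 8$ ($b{\left(o,f \right)} = 8 + 0 = 8$)
$v{\left(Z,Q \right)} = Z - \frac{2 Q}{3}$ ($v{\left(Z,Q \right)} = - \frac{2 Q}{3} + Z = Z - \frac{2 Q}{3}$)
$A{\left(L,j \right)} = - \frac{10}{3} + j$ ($A{\left(L,j \right)} = j - \frac{10}{3} = - \frac{10}{3} + j$)
$m{\left(y,S \right)} = - \frac{28}{3} - 2 S$ ($m{\left(y,S \right)} = - 2 \left(S + \left(- \frac{10}{3} + 8\right)\right) = - 2 \left(S + \frac{14}{3}\right) = - 2 \left(\frac{14}{3} + S\right) = - \frac{28}{3} - 2 S$)
$\left(m{\left(633,638 \right)} - 210828\right) \left(466143 - 139896\right) = \left(\left(- \frac{28}{3} - 1276\right) - 210828\right) \left(466143 - 139896\right) = \left(\left(- \frac{28}{3} - 1276\right) - 210828\right) 326247 = \left(- \frac{3856}{3} - 210828\right) 326247 = \left(- \frac{636340}{3}\right) 326247 = -69201338660$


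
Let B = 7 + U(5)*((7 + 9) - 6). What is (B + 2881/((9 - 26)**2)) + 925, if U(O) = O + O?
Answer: 301129/289 ≈ 1042.0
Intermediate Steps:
U(O) = 2*O
B = 107 (B = 7 + (2*5)*((7 + 9) - 6) = 7 + 10*(16 - 6) = 7 + 10*10 = 7 + 100 = 107)
(B + 2881/((9 - 26)**2)) + 925 = (107 + 2881/((9 - 26)**2)) + 925 = (107 + 2881/((-17)**2)) + 925 = (107 + 2881/289) + 925 = 33804/289 + 925 = 301129/289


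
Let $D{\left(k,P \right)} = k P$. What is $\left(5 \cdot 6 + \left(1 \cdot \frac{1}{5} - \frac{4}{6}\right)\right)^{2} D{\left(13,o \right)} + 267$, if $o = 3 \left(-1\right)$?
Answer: $- \frac{2531212}{75} \approx -33750.0$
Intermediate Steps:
$o = -3$
$D{\left(k,P \right)} = P k$
$\left(5 \cdot 6 + \left(1 \cdot \frac{1}{5} - \frac{4}{6}\right)\right)^{2} D{\left(13,o \right)} + 267 = \left(5 \cdot 6 + \left(1 \cdot \frac{1}{5} - \frac{4}{6}\right)\right)^{2} \left(\left(-3\right) 13\right) + 267 = \left(30 + \left(1 \cdot \frac{1}{5} - \frac{2}{3}\right)\right)^{2} \left(-39\right) + 267 = \left(30 + \left(\frac{1}{5} - \frac{2}{3}\right)\right)^{2} \left(-39\right) + 267 = \left(30 - \frac{7}{15}\right)^{2} \left(-39\right) + 267 = \left(\frac{443}{15}\right)^{2} \left(-39\right) + 267 = \frac{196249}{225} \left(-39\right) + 267 = - \frac{2551237}{75} + 267 = - \frac{2531212}{75}$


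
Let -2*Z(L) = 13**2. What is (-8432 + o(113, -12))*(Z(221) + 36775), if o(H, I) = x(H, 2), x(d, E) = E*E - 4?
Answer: -309374296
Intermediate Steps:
Z(L) = -169/2 (Z(L) = -1/2*13**2 = -1/2*169 = -169/2)
x(d, E) = -4 + E**2 (x(d, E) = E**2 - 4 = -4 + E**2)
o(H, I) = 0 (o(H, I) = -4 + 2**2 = -4 + 4 = 0)
(-8432 + o(113, -12))*(Z(221) + 36775) = (-8432 + 0)*(-169/2 + 36775) = -8432*73381/2 = -309374296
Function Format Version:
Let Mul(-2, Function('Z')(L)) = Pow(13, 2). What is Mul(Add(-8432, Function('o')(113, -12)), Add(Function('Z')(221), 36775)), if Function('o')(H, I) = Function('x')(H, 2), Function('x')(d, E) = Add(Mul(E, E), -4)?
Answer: -309374296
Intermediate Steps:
Function('Z')(L) = Rational(-169, 2) (Function('Z')(L) = Mul(Rational(-1, 2), Pow(13, 2)) = Mul(Rational(-1, 2), 169) = Rational(-169, 2))
Function('x')(d, E) = Add(-4, Pow(E, 2)) (Function('x')(d, E) = Add(Pow(E, 2), -4) = Add(-4, Pow(E, 2)))
Function('o')(H, I) = 0 (Function('o')(H, I) = Add(-4, Pow(2, 2)) = Add(-4, 4) = 0)
Mul(Add(-8432, Function('o')(113, -12)), Add(Function('Z')(221), 36775)) = Mul(Add(-8432, 0), Add(Rational(-169, 2), 36775)) = Mul(-8432, Rational(73381, 2)) = -309374296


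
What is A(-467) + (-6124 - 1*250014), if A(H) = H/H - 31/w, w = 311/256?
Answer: -79666543/311 ≈ -2.5616e+5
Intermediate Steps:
w = 311/256 (w = 311*(1/256) = 311/256 ≈ 1.2148)
A(H) = -7625/311 (A(H) = H/H - 31/311/256 = 1 - 31*256/311 = 1 - 7936/311 = -7625/311)
A(-467) + (-6124 - 1*250014) = -7625/311 + (-6124 - 1*250014) = -7625/311 + (-6124 - 250014) = -7625/311 - 256138 = -79666543/311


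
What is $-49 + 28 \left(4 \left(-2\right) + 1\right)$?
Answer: $-245$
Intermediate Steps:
$-49 + 28 \left(4 \left(-2\right) + 1\right) = -49 + 28 \left(-8 + 1\right) = -49 + 28 \left(-7\right) = -49 - 196 = -245$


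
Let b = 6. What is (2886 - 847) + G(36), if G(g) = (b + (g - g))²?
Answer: 2075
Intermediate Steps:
G(g) = 36 (G(g) = (6 + (g - g))² = (6 + 0)² = 6² = 36)
(2886 - 847) + G(36) = (2886 - 847) + 36 = 2039 + 36 = 2075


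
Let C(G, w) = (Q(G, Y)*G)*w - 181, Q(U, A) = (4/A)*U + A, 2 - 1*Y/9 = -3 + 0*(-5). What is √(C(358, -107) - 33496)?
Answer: I*√669696535/15 ≈ 1725.2*I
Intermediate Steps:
Y = 45 (Y = 18 - 9*(-3 + 0*(-5)) = 18 - 9*(-3 + 0) = 18 - 9*(-3) = 18 + 27 = 45)
Q(U, A) = A + 4*U/A (Q(U, A) = 4*U/A + A = A + 4*U/A)
C(G, w) = -181 + G*w*(45 + 4*G/45) (C(G, w) = ((45 + 4*G/45)*G)*w - 181 = (G*(45 + 4*G/45))*w - 181 = G*w*(45 + 4*G/45) - 181 = -181 + G*w*(45 + 4*G/45))
√(C(358, -107) - 33496) = √((-181 + (1/45)*358*(-107)*(2025 + 4*358)) - 33496) = √((-181 + (1/45)*358*(-107)*(2025 + 1432)) - 33496) = √((-181 + (1/45)*358*(-107)*3457) - 33496) = √((-181 - 132423842/45) - 33496) = √(-132431987/45 - 33496) = √(-133939307/45) = I*√669696535/15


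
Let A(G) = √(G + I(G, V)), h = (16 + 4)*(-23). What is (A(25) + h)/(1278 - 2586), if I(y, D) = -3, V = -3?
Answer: 115/327 - √22/1308 ≈ 0.34810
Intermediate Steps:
h = -460 (h = 20*(-23) = -460)
A(G) = √(-3 + G) (A(G) = √(G - 3) = √(-3 + G))
(A(25) + h)/(1278 - 2586) = (√(-3 + 25) - 460)/(1278 - 2586) = (√22 - 460)/(-1308) = (-460 + √22)*(-1/1308) = 115/327 - √22/1308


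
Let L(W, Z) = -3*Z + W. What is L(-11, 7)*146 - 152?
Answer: -4824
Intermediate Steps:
L(W, Z) = W - 3*Z
L(-11, 7)*146 - 152 = (-11 - 3*7)*146 - 152 = (-11 - 21)*146 - 152 = -32*146 - 152 = -4672 - 152 = -4824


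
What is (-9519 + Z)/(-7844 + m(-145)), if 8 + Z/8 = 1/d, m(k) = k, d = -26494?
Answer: 42315335/35276761 ≈ 1.1995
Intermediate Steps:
Z = -847812/13247 (Z = -64 + 8/(-26494) = -64 + 8*(-1/26494) = -64 - 4/13247 = -847812/13247 ≈ -64.000)
(-9519 + Z)/(-7844 + m(-145)) = (-9519 - 847812/13247)/(-7844 - 145) = -126946005/13247/(-7989) = -126946005/13247*(-1/7989) = 42315335/35276761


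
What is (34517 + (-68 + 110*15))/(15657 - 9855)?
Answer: 12033/1934 ≈ 6.2218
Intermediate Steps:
(34517 + (-68 + 110*15))/(15657 - 9855) = (34517 + (-68 + 1650))/5802 = (34517 + 1582)*(1/5802) = 36099*(1/5802) = 12033/1934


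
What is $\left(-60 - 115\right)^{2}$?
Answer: $30625$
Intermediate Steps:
$\left(-60 - 115\right)^{2} = \left(-175\right)^{2} = 30625$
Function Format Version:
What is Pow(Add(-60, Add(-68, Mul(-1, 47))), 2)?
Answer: 30625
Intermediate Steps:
Pow(Add(-60, Add(-68, Mul(-1, 47))), 2) = Pow(Add(-60, Add(-68, -47)), 2) = Pow(Add(-60, -115), 2) = Pow(-175, 2) = 30625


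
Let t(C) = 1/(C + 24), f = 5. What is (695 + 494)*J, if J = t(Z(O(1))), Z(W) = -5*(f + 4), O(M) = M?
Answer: -1189/21 ≈ -56.619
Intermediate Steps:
Z(W) = -45 (Z(W) = -5*(5 + 4) = -5*9 = -45)
t(C) = 1/(24 + C)
J = -1/21 (J = 1/(24 - 45) = 1/(-21) = -1/21 ≈ -0.047619)
(695 + 494)*J = (695 + 494)*(-1/21) = 1189*(-1/21) = -1189/21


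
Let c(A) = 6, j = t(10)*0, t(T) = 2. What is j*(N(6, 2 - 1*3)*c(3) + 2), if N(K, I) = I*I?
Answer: 0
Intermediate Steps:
N(K, I) = I**2
j = 0 (j = 2*0 = 0)
j*(N(6, 2 - 1*3)*c(3) + 2) = 0*((2 - 1*3)**2*6 + 2) = 0*((2 - 3)**2*6 + 2) = 0*((-1)**2*6 + 2) = 0*(1*6 + 2) = 0*(6 + 2) = 0*8 = 0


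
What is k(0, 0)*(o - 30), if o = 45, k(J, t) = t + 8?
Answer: 120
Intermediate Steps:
k(J, t) = 8 + t
k(0, 0)*(o - 30) = (8 + 0)*(45 - 30) = 8*15 = 120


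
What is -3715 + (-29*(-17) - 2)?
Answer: -3224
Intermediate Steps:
-3715 + (-29*(-17) - 2) = -3715 + (493 - 2) = -3715 + 491 = -3224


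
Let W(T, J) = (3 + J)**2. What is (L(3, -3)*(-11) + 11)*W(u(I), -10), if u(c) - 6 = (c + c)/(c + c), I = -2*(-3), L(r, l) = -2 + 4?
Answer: -539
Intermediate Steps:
L(r, l) = 2
I = 6
u(c) = 7 (u(c) = 6 + (c + c)/(c + c) = 6 + (2*c)/((2*c)) = 6 + (2*c)*(1/(2*c)) = 6 + 1 = 7)
(L(3, -3)*(-11) + 11)*W(u(I), -10) = (2*(-11) + 11)*(3 - 10)**2 = (-22 + 11)*(-7)**2 = -11*49 = -539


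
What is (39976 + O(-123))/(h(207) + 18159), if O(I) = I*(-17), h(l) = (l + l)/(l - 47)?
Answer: 3365360/1452927 ≈ 2.3163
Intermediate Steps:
h(l) = 2*l/(-47 + l) (h(l) = (2*l)/(-47 + l) = 2*l/(-47 + l))
O(I) = -17*I
(39976 + O(-123))/(h(207) + 18159) = (39976 - 17*(-123))/(2*207/(-47 + 207) + 18159) = (39976 + 2091)/(2*207/160 + 18159) = 42067/(2*207*(1/160) + 18159) = 42067/(207/80 + 18159) = 42067/(1452927/80) = 42067*(80/1452927) = 3365360/1452927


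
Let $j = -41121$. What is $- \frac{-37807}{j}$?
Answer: $- \frac{37807}{41121} \approx -0.91941$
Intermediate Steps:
$- \frac{-37807}{j} = - \frac{-37807}{-41121} = - \frac{\left(-37807\right) \left(-1\right)}{41121} = \left(-1\right) \frac{37807}{41121} = - \frac{37807}{41121}$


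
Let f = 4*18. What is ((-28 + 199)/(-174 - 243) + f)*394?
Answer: 3920694/139 ≈ 28206.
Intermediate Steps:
f = 72
((-28 + 199)/(-174 - 243) + f)*394 = ((-28 + 199)/(-174 - 243) + 72)*394 = (171/(-417) + 72)*394 = (171*(-1/417) + 72)*394 = (-57/139 + 72)*394 = (9951/139)*394 = 3920694/139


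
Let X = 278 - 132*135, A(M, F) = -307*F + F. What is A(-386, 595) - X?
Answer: -164528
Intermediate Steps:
A(M, F) = -306*F
X = -17542 (X = 278 - 17820 = -17542)
A(-386, 595) - X = -306*595 - 1*(-17542) = -182070 + 17542 = -164528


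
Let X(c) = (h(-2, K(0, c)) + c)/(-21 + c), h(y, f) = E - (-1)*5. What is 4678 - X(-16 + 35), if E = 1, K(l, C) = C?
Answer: 9381/2 ≈ 4690.5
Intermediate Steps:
h(y, f) = 6 (h(y, f) = 1 - (-1)*5 = 1 - 1*(-5) = 1 + 5 = 6)
X(c) = (6 + c)/(-21 + c)
4678 - X(-16 + 35) = 4678 - (6 + (-16 + 35))/(-21 + (-16 + 35)) = 4678 - (6 + 19)/(-21 + 19) = 4678 - 25/(-2) = 4678 - (-1)*25/2 = 4678 - 1*(-25/2) = 4678 + 25/2 = 9381/2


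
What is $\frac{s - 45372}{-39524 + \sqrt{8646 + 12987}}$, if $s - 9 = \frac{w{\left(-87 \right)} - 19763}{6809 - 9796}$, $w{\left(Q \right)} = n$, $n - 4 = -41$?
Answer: $\frac{5354691007044}{4666067204741} + \frac{135479481 \sqrt{21633}}{4666067204741} \approx 1.1519$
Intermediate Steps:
$n = -37$ ($n = 4 - 41 = -37$)
$w{\left(Q \right)} = -37$
$s = \frac{46683}{2987}$ ($s = 9 + \frac{-37 - 19763}{6809 - 9796} = 9 + \frac{-37 - 19763}{-2987} = 9 - - \frac{19800}{2987} = 9 + \frac{19800}{2987} = \frac{46683}{2987} \approx 15.629$)
$\frac{s - 45372}{-39524 + \sqrt{8646 + 12987}} = \frac{\frac{46683}{2987} - 45372}{-39524 + \sqrt{8646 + 12987}} = - \frac{135479481}{2987 \left(-39524 + \sqrt{21633}\right)}$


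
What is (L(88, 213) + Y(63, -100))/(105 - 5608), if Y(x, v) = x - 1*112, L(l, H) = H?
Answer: -164/5503 ≈ -0.029802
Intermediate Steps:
Y(x, v) = -112 + x (Y(x, v) = x - 112 = -112 + x)
(L(88, 213) + Y(63, -100))/(105 - 5608) = (213 + (-112 + 63))/(105 - 5608) = (213 - 49)/(-5503) = 164*(-1/5503) = -164/5503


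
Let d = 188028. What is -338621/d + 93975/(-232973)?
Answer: -96559481533/43805447244 ≈ -2.2043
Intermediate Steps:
-338621/d + 93975/(-232973) = -338621/188028 + 93975/(-232973) = -338621*1/188028 + 93975*(-1/232973) = -338621/188028 - 93975/232973 = -96559481533/43805447244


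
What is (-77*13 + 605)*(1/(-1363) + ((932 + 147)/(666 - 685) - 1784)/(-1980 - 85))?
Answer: -3772429848/10695461 ≈ -352.71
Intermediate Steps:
(-77*13 + 605)*(1/(-1363) + ((932 + 147)/(666 - 685) - 1784)/(-1980 - 85)) = (-1001 + 605)*(-1/1363 + (1079/(-19) - 1784)/(-2065)) = -396*(-1/1363 + (1079*(-1/19) - 1784)*(-1/2065)) = -396*(-1/1363 + (-1079/19 - 1784)*(-1/2065)) = -396*(-1/1363 - 34975/19*(-1/2065)) = -396*(-1/1363 + 6995/7847) = -396*9526338/10695461 = -3772429848/10695461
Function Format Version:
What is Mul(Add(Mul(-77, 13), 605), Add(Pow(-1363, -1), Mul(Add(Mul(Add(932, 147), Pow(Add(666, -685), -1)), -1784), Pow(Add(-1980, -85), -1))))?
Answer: Rational(-3772429848, 10695461) ≈ -352.71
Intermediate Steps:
Mul(Add(Mul(-77, 13), 605), Add(Pow(-1363, -1), Mul(Add(Mul(Add(932, 147), Pow(Add(666, -685), -1)), -1784), Pow(Add(-1980, -85), -1)))) = Mul(Add(-1001, 605), Add(Rational(-1, 1363), Mul(Add(Mul(1079, Pow(-19, -1)), -1784), Pow(-2065, -1)))) = Mul(-396, Add(Rational(-1, 1363), Mul(Add(Mul(1079, Rational(-1, 19)), -1784), Rational(-1, 2065)))) = Mul(-396, Add(Rational(-1, 1363), Mul(Add(Rational(-1079, 19), -1784), Rational(-1, 2065)))) = Mul(-396, Add(Rational(-1, 1363), Mul(Rational(-34975, 19), Rational(-1, 2065)))) = Mul(-396, Add(Rational(-1, 1363), Rational(6995, 7847))) = Mul(-396, Rational(9526338, 10695461)) = Rational(-3772429848, 10695461)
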